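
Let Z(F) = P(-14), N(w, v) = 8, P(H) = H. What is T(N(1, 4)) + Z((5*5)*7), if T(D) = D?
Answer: -6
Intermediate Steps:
Z(F) = -14
T(N(1, 4)) + Z((5*5)*7) = 8 - 14 = -6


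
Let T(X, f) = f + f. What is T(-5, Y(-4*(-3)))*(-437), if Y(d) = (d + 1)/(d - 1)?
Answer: -11362/11 ≈ -1032.9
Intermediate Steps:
Y(d) = (1 + d)/(-1 + d)
T(X, f) = 2*f
T(-5, Y(-4*(-3)))*(-437) = (2*((1 - 4*(-3))/(-1 - 4*(-3))))*(-437) = (2*((1 + 12)/(-1 + 12)))*(-437) = (2*(13/11))*(-437) = (26/11)*(-437) = -11362/11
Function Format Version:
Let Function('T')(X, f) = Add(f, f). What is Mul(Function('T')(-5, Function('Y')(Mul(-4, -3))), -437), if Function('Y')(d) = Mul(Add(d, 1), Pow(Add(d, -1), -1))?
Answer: Rational(-11362, 11) ≈ -1032.9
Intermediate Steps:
Function('Y')(d) = Mul(Pow(Add(-1, d), -1), Add(1, d)) (Function('Y')(d) = Mul(Add(1, d), Pow(Add(-1, d), -1)) = Mul(Pow(Add(-1, d), -1), Add(1, d)))
Function('T')(X, f) = Mul(2, f)
Mul(Function('T')(-5, Function('Y')(Mul(-4, -3))), -437) = Mul(Mul(2, Mul(Pow(Add(-1, Mul(-4, -3)), -1), Add(1, Mul(-4, -3)))), -437) = Mul(Mul(2, Mul(Pow(Add(-1, 12), -1), Add(1, 12))), -437) = Mul(Mul(2, Mul(Pow(11, -1), 13)), -437) = Mul(Mul(2, Mul(Rational(1, 11), 13)), -437) = Mul(Mul(2, Rational(13, 11)), -437) = Mul(Rational(26, 11), -437) = Rational(-11362, 11)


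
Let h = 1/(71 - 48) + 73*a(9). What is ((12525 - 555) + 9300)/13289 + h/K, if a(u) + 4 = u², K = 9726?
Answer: 3238055768/1486361361 ≈ 2.1785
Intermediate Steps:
a(u) = -4 + u²
h = 129284/23 (h = 1/(71 - 48) + 73*(-4 + 9²) = 1/23 + 73*(-4 + 81) = 1/23 + 73*77 = 1/23 + 5621 = 129284/23 ≈ 5621.0)
((12525 - 555) + 9300)/13289 + h/K = ((12525 - 555) + 9300)/13289 + (129284/23)/9726 = (11970 + 9300)*(1/13289) + (129284/23)*(1/9726) = 21270*(1/13289) + 64642/111849 = 21270/13289 + 64642/111849 = 3238055768/1486361361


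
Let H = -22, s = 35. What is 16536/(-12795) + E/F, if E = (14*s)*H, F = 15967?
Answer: -19140972/9728465 ≈ -1.9675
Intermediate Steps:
E = -10780 (E = (14*35)*(-22) = 490*(-22) = -10780)
16536/(-12795) + E/F = 16536/(-12795) - 10780/15967 = 16536*(-1/12795) - 10780*1/15967 = -5512/4265 - 1540/2281 = -19140972/9728465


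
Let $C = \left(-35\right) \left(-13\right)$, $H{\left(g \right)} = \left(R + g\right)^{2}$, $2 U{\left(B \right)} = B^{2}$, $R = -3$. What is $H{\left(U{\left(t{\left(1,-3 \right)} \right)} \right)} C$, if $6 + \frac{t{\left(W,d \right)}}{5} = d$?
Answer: $\frac{1854744255}{4} \approx 4.6369 \cdot 10^{8}$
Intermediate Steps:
$t{\left(W,d \right)} = -30 + 5 d$
$U{\left(B \right)} = \frac{B^{2}}{2}$
$H{\left(g \right)} = \left(-3 + g\right)^{2}$
$C = 455$
$H{\left(U{\left(t{\left(1,-3 \right)} \right)} \right)} C = \left(-3 + \frac{\left(-30 + 5 \left(-3\right)\right)^{2}}{2}\right)^{2} \cdot 455 = \left(-3 + \frac{\left(-30 - 15\right)^{2}}{2}\right)^{2} \cdot 455 = \left(-3 + \frac{\left(-45\right)^{2}}{2}\right)^{2} \cdot 455 = \left(-3 + \frac{1}{2} \cdot 2025\right)^{2} \cdot 455 = \left(-3 + \frac{2025}{2}\right)^{2} \cdot 455 = \left(\frac{2019}{2}\right)^{2} \cdot 455 = \frac{4076361}{4} \cdot 455 = \frac{1854744255}{4}$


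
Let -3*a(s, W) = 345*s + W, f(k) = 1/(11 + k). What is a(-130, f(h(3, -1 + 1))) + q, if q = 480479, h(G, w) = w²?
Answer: 16349156/33 ≈ 4.9543e+5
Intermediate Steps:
a(s, W) = -115*s - W/3 (a(s, W) = -(345*s + W)/3 = -(W + 345*s)/3 = -115*s - W/3)
a(-130, f(h(3, -1 + 1))) + q = (-115*(-130) - 1/(3*(11 + (-1 + 1)²))) + 480479 = (14950 - 1/(3*(11 + 0²))) + 480479 = (14950 - 1/(3*(11 + 0))) + 480479 = (14950 - ⅓/11) + 480479 = (14950 - ⅓*1/11) + 480479 = (14950 - 1/33) + 480479 = 493349/33 + 480479 = 16349156/33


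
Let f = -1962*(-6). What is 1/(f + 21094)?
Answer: 1/32866 ≈ 3.0427e-5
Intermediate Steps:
f = 11772
1/(f + 21094) = 1/(11772 + 21094) = 1/32866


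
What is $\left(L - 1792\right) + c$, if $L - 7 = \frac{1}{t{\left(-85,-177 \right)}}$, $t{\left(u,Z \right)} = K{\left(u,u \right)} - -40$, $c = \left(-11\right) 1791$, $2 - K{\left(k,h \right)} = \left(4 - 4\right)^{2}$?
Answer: $- \frac{902411}{42} \approx -21486.0$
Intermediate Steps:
$K{\left(k,h \right)} = 2$ ($K{\left(k,h \right)} = 2 - \left(4 - 4\right)^{2} = 2 - 0^{2} = 2 - 0 = 2 + 0 = 2$)
$c = -19701$
$t{\left(u,Z \right)} = 42$ ($t{\left(u,Z \right)} = 2 - -40 = 2 + 40 = 42$)
$L = \frac{295}{42}$ ($L = 7 + \frac{1}{42} = \frac{295}{42} \approx 7.0238$)
$\left(L - 1792\right) + c = \left(\frac{295}{42} - 1792\right) - 19701 = - \frac{74969}{42} - 19701 = - \frac{902411}{42}$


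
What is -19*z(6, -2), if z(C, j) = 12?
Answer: -228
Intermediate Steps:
-19*z(6, -2) = -19*12 = -228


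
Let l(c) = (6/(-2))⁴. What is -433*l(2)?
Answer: -35073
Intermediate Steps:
l(c) = 81 (l(c) = (6*(-½))⁴ = (-3)⁴ = 81)
-433*l(2) = -433*81 = -35073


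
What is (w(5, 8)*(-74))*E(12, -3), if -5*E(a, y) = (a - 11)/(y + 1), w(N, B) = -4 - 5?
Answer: 333/5 ≈ 66.600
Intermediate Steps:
w(N, B) = -9
E(a, y) = -(-11 + a)/(5*(1 + y)) (E(a, y) = -(a - 11)/(5*(y + 1)) = -(-11 + a)/(5*(1 + y)))
(w(5, 8)*(-74))*E(12, -3) = (-9*(-74))*((11 - 1*12)/(5*(1 - 3))) = 666*((⅕)*(11 - 12)/(-2)) = 666*((⅕)*(-½)*(-1)) = 666*(⅒) = 333/5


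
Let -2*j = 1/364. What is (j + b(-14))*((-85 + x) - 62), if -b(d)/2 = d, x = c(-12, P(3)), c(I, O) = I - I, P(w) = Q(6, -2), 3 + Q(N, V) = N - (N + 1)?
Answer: -428043/104 ≈ -4115.8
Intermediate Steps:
j = -1/728 (j = -½/364 = -½*1/364 = -1/728 ≈ -0.0013736)
Q(N, V) = -4 (Q(N, V) = -3 + (N - (N + 1)) = -3 + (N - (1 + N)) = -3 + (N + (-1 - N)) = -3 - 1 = -4)
P(w) = -4
c(I, O) = 0
x = 0
b(d) = -2*d
(j + b(-14))*((-85 + x) - 62) = (-1/728 - 2*(-14))*((-85 + 0) - 62) = (-1/728 + 28)*(-85 - 62) = (20383/728)*(-147) = -428043/104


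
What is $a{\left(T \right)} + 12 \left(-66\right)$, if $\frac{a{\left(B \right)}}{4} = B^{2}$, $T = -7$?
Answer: $-596$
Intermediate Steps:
$a{\left(B \right)} = 4 B^{2}$
$a{\left(T \right)} + 12 \left(-66\right) = 4 \left(-7\right)^{2} + 12 \left(-66\right) = 4 \cdot 49 - 792 = 196 - 792 = -596$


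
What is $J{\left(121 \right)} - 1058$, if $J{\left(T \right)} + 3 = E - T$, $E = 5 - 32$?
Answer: $-1209$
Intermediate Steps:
$E = -27$ ($E = 5 - 32 = -27$)
$J{\left(T \right)} = -30 - T$ ($J{\left(T \right)} = -3 - \left(27 + T\right) = -30 - T$)
$J{\left(121 \right)} - 1058 = \left(-30 - 121\right) - 1058 = -151 - 1058 = -1209$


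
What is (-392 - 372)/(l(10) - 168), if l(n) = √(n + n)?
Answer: 32088/7051 + 382*√5/7051 ≈ 4.6720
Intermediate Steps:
l(n) = √2*√n (l(n) = √(2*n) = √2*√n)
(-392 - 372)/(l(10) - 168) = (-392 - 372)/(√2*√10 - 168) = -764/(2*√5 - 168) = -764/(-168 + 2*√5)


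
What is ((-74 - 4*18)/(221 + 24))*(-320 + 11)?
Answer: 45114/245 ≈ 184.14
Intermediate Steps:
((-74 - 4*18)/(221 + 24))*(-320 + 11) = ((-74 - 72)/245)*(-309) = -146*1/245*(-309) = -146/245*(-309) = 45114/245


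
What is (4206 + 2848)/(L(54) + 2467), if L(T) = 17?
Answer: 3527/1242 ≈ 2.8398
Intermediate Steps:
(4206 + 2848)/(L(54) + 2467) = (4206 + 2848)/(17 + 2467) = 7054/2484 = 7054*(1/2484) = 3527/1242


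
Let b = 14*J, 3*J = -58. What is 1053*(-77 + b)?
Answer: -366093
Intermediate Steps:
J = -58/3 (J = (1/3)*(-58) = -58/3 ≈ -19.333)
b = -812/3 (b = 14*(-58/3) = -812/3 ≈ -270.67)
1053*(-77 + b) = 1053*(-77 - 812/3) = 1053*(-1043/3) = -366093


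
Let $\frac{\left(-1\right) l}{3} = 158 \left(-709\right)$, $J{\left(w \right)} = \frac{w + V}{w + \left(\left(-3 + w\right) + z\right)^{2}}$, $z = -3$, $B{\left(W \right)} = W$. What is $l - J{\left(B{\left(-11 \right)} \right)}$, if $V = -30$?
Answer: $\frac{93426389}{278} \approx 3.3607 \cdot 10^{5}$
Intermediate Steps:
$J{\left(w \right)} = \frac{-30 + w}{w + \left(-6 + w\right)^{2}}$ ($J{\left(w \right)} = \frac{w - 30}{w + \left(\left(-3 + w\right) - 3\right)^{2}} = \frac{-30 + w}{w + \left(-6 + w\right)^{2}}$)
$l = 336066$ ($l = - 3 \cdot 158 \left(-709\right) = \left(-3\right) \left(-112022\right) = 336066$)
$l - J{\left(B{\left(-11 \right)} \right)} = 336066 - \frac{-30 - 11}{-11 + \left(-6 - 11\right)^{2}} = 336066 - \frac{1}{-11 + \left(-17\right)^{2}} \left(-41\right) = 336066 - \frac{1}{-11 + 289} \left(-41\right) = 336066 - \frac{1}{278} \left(-41\right) = 336066 - - \frac{41}{278} = 336066 + \frac{41}{278} = \frac{93426389}{278}$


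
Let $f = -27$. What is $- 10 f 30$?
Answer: $8100$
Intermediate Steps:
$- 10 f 30 = \left(-10\right) \left(-27\right) 30 = 270 \cdot 30 = 8100$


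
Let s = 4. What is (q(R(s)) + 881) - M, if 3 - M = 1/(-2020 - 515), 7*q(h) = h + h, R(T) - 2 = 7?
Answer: 15625733/17745 ≈ 880.57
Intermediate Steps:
R(T) = 9 (R(T) = 2 + 7 = 9)
q(h) = 2*h/7 (q(h) = (h + h)/7 = (2*h)/7 = 2*h/7)
M = 7606/2535 (M = 3 - 1/(-2020 - 515) = 3 - 1/(-2535) = 3 - 1*(-1/2535) = 3 + 1/2535 = 7606/2535 ≈ 3.0004)
(q(R(s)) + 881) - M = ((2/7)*9 + 881) - 1*7606/2535 = (18/7 + 881) - 7606/2535 = 6185/7 - 7606/2535 = 15625733/17745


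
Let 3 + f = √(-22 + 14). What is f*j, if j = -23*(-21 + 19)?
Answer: -138 + 92*I*√2 ≈ -138.0 + 130.11*I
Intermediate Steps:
f = -3 + 2*I*√2 (f = -3 + √(-22 + 14) = -3 + √(-8) = -3 + 2*I*√2 ≈ -3.0 + 2.8284*I)
j = 46 (j = -23*(-2) = 46)
f*j = (-3 + 2*I*√2)*46 = -138 + 92*I*√2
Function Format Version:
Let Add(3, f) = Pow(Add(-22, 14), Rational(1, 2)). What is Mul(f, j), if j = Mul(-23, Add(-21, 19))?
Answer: Add(-138, Mul(92, I, Pow(2, Rational(1, 2)))) ≈ Add(-138.00, Mul(130.11, I))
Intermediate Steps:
f = Add(-3, Mul(2, I, Pow(2, Rational(1, 2)))) (f = Add(-3, Pow(Add(-22, 14), Rational(1, 2))) = Add(-3, Pow(-8, Rational(1, 2))) = Add(-3, Mul(2, I, Pow(2, Rational(1, 2)))) ≈ Add(-3.0000, Mul(2.8284, I)))
j = 46 (j = Mul(-23, -2) = 46)
Mul(f, j) = Mul(Add(-3, Mul(2, I, Pow(2, Rational(1, 2)))), 46) = Add(-138, Mul(92, I, Pow(2, Rational(1, 2))))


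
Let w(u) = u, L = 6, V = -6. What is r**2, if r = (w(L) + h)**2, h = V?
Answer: 0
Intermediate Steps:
h = -6
r = 0 (r = (6 - 6)**2 = 0**2 = 0)
r**2 = 0**2 = 0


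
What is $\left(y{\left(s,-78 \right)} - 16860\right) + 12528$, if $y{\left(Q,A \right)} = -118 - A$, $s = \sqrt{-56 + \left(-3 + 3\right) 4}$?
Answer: $-4372$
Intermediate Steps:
$s = 2 i \sqrt{14}$ ($s = \sqrt{-56 + 0 \cdot 4} = \sqrt{-56 + 0} = \sqrt{-56} = 2 i \sqrt{14} \approx 7.4833 i$)
$\left(y{\left(s,-78 \right)} - 16860\right) + 12528 = \left(\left(-118 - -78\right) - 16860\right) + 12528 = \left(\left(-118 + 78\right) - 16860\right) + 12528 = \left(-40 - 16860\right) + 12528 = -16900 + 12528 = -4372$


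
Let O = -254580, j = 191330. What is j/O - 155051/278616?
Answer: -39649779/30311992 ≈ -1.3081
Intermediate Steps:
j/O - 155051/278616 = 191330/(-254580) - 155051/278616 = 191330*(-1/254580) - 155051*1/278616 = -19133/25458 - 11927/21432 = -39649779/30311992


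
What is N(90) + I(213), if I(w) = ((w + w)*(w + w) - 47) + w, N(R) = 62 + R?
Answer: 181794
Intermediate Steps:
I(w) = -47 + w + 4*w**2 (I(w) = ((2*w)*(2*w) - 47) + w = (4*w**2 - 47) + w = (-47 + 4*w**2) + w = -47 + w + 4*w**2)
N(90) + I(213) = (62 + 90) + (-47 + 213 + 4*213**2) = 152 + (-47 + 213 + 4*45369) = 152 + (-47 + 213 + 181476) = 152 + 181642 = 181794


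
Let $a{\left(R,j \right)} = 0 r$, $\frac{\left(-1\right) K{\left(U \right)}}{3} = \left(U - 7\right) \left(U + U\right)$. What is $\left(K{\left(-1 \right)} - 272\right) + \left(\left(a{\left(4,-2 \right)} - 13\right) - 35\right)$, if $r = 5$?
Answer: $-368$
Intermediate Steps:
$K{\left(U \right)} = - 6 U \left(-7 + U\right)$ ($K{\left(U \right)} = - 3 \left(U - 7\right) \left(U + U\right) = - 3 \left(-7 + U\right) 2 U = - 3 \cdot 2 U \left(-7 + U\right) = - 6 U \left(-7 + U\right)$)
$a{\left(R,j \right)} = 0$ ($a{\left(R,j \right)} = 0 \cdot 5 = 0$)
$\left(K{\left(-1 \right)} - 272\right) + \left(\left(a{\left(4,-2 \right)} - 13\right) - 35\right) = \left(6 \left(-1\right) \left(7 - -1\right) - 272\right) + \left(\left(0 - 13\right) - 35\right) = \left(6 \left(-1\right) \left(7 + 1\right) - 272\right) - 48 = \left(6 \left(-1\right) 8 - 272\right) - 48 = \left(-48 - 272\right) - 48 = -320 - 48 = -368$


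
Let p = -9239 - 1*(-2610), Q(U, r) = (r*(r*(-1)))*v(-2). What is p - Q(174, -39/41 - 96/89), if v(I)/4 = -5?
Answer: -89363740409/13315201 ≈ -6711.4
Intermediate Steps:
v(I) = -20 (v(I) = 4*(-5) = -20)
Q(U, r) = 20*r**2 (Q(U, r) = (r*(r*(-1)))*(-20) = (r*(-r))*(-20) = -r**2*(-20) = 20*r**2)
p = -6629 (p = -9239 + 2610 = -6629)
p - Q(174, -39/41 - 96/89) = -6629 - 20*(-39/41 - 96/89)**2 = -6629 - 20*(-7407/3649)**2 = -6629 - 20*54863649/13315201 = -6629 - 1*1097272980/13315201 = -6629 - 1097272980/13315201 = -89363740409/13315201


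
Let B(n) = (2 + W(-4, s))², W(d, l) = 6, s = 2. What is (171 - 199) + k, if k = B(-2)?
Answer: 36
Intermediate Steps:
B(n) = 64 (B(n) = (2 + 6)² = 8² = 64)
k = 64
(171 - 199) + k = (171 - 199) + 64 = -28 + 64 = 36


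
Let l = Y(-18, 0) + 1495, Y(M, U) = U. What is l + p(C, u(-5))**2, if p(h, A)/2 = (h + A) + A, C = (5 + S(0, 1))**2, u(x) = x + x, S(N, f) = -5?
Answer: 3095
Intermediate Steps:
u(x) = 2*x
C = 0 (C = (5 - 5)**2 = 0**2 = 0)
p(h, A) = 2*h + 4*A (p(h, A) = 2*((h + A) + A) = 2*((A + h) + A) = 2*(h + 2*A) = 2*h + 4*A)
l = 1495 (l = 0 + 1495 = 1495)
l + p(C, u(-5))**2 = 1495 + (2*0 + 4*(2*(-5)))**2 = 1495 + (0 + 4*(-10))**2 = 1495 + (0 - 40)**2 = 1495 + (-40)**2 = 1495 + 1600 = 3095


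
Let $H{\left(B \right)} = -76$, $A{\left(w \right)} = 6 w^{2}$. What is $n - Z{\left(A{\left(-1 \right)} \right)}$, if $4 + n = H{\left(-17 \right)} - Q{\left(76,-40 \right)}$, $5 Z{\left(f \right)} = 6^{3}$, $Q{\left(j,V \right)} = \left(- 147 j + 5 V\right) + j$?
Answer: $\frac{55864}{5} \approx 11173.0$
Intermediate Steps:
$Q{\left(j,V \right)} = - 146 j + 5 V$
$Z{\left(f \right)} = \frac{216}{5}$ ($Z{\left(f \right)} = \frac{6^{3}}{5} = \frac{1}{5} \cdot 216 = \frac{216}{5}$)
$n = 11216$ ($n = -4 - \left(76 - 11096 - 200\right) = -4 - -11220 = -4 + \left(-76 + 11296\right) = -4 + 11220 = 11216$)
$n - Z{\left(A{\left(-1 \right)} \right)} = 11216 - \frac{216}{5} = \frac{55864}{5}$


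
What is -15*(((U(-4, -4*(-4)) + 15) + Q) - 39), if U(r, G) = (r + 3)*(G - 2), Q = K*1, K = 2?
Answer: 540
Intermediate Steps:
Q = 2 (Q = 2*1 = 2)
U(r, G) = (-2 + G)*(3 + r) (U(r, G) = (3 + r)*(-2 + G) = (-2 + G)*(3 + r))
-15*(((U(-4, -4*(-4)) + 15) + Q) - 39) = -15*((((-6 - 2*(-4) + 3*(-4*(-4)) - 4*(-4)*(-4)) + 15) + 2) - 39) = -15*((((-6 + 8 + 3*16 + 16*(-4)) + 15) + 2) - 39) = -15*((((-6 + 8 + 48 - 64) + 15) + 2) - 39) = -15*(((-14 + 15) + 2) - 39) = -15*((1 + 2) - 39) = -15*(3 - 39) = -15*(-36) = 540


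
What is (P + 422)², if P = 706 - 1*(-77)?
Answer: 1452025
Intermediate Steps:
P = 783 (P = 706 + 77 = 783)
(P + 422)² = (783 + 422)² = 1205² = 1452025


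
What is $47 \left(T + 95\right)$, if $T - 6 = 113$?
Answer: $10058$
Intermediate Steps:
$T = 119$ ($T = 6 + 113 = 119$)
$47 \left(T + 95\right) = 47 \left(119 + 95\right) = 47 \cdot 214 = 10058$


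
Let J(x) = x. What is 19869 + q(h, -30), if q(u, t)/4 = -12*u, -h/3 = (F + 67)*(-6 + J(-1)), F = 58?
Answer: -106131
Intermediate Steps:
h = 2625 (h = -3*(58 + 67)*(-6 - 1) = -375*(-7) = -3*(-875) = 2625)
q(u, t) = -48*u (q(u, t) = 4*(-12*u) = -48*u)
19869 + q(h, -30) = 19869 - 48*2625 = 19869 - 126000 = -106131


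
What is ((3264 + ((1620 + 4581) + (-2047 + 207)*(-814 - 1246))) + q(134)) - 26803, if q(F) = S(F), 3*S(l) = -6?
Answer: 3773060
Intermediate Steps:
S(l) = -2 (S(l) = (⅓)*(-6) = -2)
q(F) = -2
((3264 + ((1620 + 4581) + (-2047 + 207)*(-814 - 1246))) + q(134)) - 26803 = ((3264 + ((1620 + 4581) + (-2047 + 207)*(-814 - 1246))) - 2) - 26803 = ((3264 + (6201 - 1840*(-2060))) - 2) - 26803 = ((3264 + (6201 + 3790400)) - 2) - 26803 = ((3264 + 3796601) - 2) - 26803 = (3799865 - 2) - 26803 = 3799863 - 26803 = 3773060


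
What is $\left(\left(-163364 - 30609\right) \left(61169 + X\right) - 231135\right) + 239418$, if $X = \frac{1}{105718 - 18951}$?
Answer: $- \frac{1029501401198091}{86767} \approx -1.1865 \cdot 10^{10}$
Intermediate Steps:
$X = \frac{1}{86767} \approx 1.1525 \cdot 10^{-5}$
$\left(\left(-163364 - 30609\right) \left(61169 + X\right) - 231135\right) + 239418 = \left(\left(-163364 - 30609\right) \left(61169 + \frac{1}{86767}\right) - 231135\right) + 239418 = \left(\left(-193973\right) \frac{5307450624}{86767} - 231135\right) + 239418 = \left(- \frac{1029502119889152}{86767} - 231135\right) + 239418 = - \frac{1029522174779697}{86767} + 239418 = - \frac{1029501401198091}{86767}$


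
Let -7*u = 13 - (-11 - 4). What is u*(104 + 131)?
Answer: -940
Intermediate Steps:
u = -4 (u = -(13 - (-11 - 4))/7 = -(13 - 1*(-15))/7 = -(13 + 15)/7 = -1/7*28 = -4)
u*(104 + 131) = -4*(104 + 131) = -4*235 = -940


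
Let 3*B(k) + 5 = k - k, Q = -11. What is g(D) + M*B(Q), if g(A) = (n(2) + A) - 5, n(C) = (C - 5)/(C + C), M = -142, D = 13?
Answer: 2927/12 ≈ 243.92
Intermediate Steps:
n(C) = (-5 + C)/(2*C) (n(C) = (-5 + C)/((2*C)) = (-5 + C)*(1/(2*C)) = (-5 + C)/(2*C))
B(k) = -5/3 (B(k) = -5/3 + (k - k)/3 = -5/3 + (⅓)*0 = -5/3 + 0 = -5/3)
g(A) = -23/4 + A (g(A) = ((½)*(-5 + 2)/2 + A) - 5 = ((½)*(½)*(-3) + A) - 5 = (-¾ + A) - 5 = -23/4 + A)
g(D) + M*B(Q) = (-23/4 + 13) - 142*(-5/3) = 29/4 + 710/3 = 2927/12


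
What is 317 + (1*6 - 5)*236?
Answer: 553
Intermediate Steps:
317 + (1*6 - 5)*236 = 317 + (6 - 5)*236 = 317 + 1*236 = 317 + 236 = 553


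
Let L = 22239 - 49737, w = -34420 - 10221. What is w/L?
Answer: 44641/27498 ≈ 1.6234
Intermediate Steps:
w = -44641
L = -27498
w/L = -44641/(-27498) = -44641*(-1/27498) = 44641/27498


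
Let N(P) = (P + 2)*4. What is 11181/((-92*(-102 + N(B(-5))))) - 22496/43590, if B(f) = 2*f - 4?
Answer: 5897833/20051400 ≈ 0.29414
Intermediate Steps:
B(f) = -4 + 2*f
N(P) = 8 + 4*P (N(P) = (2 + P)*4 = 8 + 4*P)
11181/((-92*(-102 + N(B(-5))))) - 22496/43590 = 11181/((-92*(-102 + (8 + 4*(-4 + 2*(-5)))))) - 22496/43590 = 11181/((-92*(-102 + (8 + 4*(-4 - 10))))) - 22496*1/43590 = 11181/((-92*(-102 + (8 + 4*(-14))))) - 11248/21795 = 11181/((-92*(-102 + (8 - 56)))) - 11248/21795 = 11181/((-92*(-102 - 48))) - 11248/21795 = 11181/((-92*(-150))) - 11248/21795 = 11181/13800 - 11248/21795 = 11181*(1/13800) - 11248/21795 = 3727/4600 - 11248/21795 = 5897833/20051400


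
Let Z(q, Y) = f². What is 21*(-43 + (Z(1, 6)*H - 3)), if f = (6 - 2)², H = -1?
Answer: -6342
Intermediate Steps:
f = 16 (f = 4² = 16)
Z(q, Y) = 256 (Z(q, Y) = 16² = 256)
21*(-43 + (Z(1, 6)*H - 3)) = 21*(-43 + (256*(-1) - 3)) = 21*(-43 + (-256 - 3)) = 21*(-43 - 259) = 21*(-302) = -6342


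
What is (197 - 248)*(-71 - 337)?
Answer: 20808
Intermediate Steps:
(197 - 248)*(-71 - 337) = -51*(-408) = 20808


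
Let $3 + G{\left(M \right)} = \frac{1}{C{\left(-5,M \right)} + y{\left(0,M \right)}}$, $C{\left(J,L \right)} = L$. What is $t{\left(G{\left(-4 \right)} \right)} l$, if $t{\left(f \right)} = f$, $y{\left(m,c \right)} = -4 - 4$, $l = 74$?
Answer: $- \frac{1369}{6} \approx -228.17$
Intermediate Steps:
$y{\left(m,c \right)} = -8$ ($y{\left(m,c \right)} = -4 - 4 = -8$)
$G{\left(M \right)} = -3 + \frac{1}{-8 + M}$ ($G{\left(M \right)} = -3 + \frac{1}{M - 8} = -3 + \frac{1}{-8 + M}$)
$t{\left(G{\left(-4 \right)} \right)} l = \frac{25 - -12}{-8 - 4} \cdot 74 = \frac{25 + 12}{-12} \cdot 74 = \left(- \frac{1}{12}\right) 37 \cdot 74 = \left(- \frac{37}{12}\right) 74 = - \frac{1369}{6}$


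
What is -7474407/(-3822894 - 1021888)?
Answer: 7474407/4844782 ≈ 1.5428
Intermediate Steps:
-7474407/(-3822894 - 1021888) = -7474407/(-4844782) = -7474407*(-1/4844782) = 7474407/4844782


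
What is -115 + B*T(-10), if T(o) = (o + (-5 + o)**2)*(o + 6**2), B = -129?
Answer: -721225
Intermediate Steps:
T(o) = (36 + o)*(o + (-5 + o)**2) (T(o) = (o + (-5 + o)**2)*(o + 36) = (o + (-5 + o)**2)*(36 + o) = (36 + o)*(o + (-5 + o)**2))
-115 + B*T(-10) = -115 - 129*(900 + (-10)**3 - 299*(-10) + 27*(-10)**2) = -115 - 129*(900 - 1000 + 2990 + 27*100) = -115 - 129*(900 - 1000 + 2990 + 2700) = -115 - 129*5590 = -115 - 721110 = -721225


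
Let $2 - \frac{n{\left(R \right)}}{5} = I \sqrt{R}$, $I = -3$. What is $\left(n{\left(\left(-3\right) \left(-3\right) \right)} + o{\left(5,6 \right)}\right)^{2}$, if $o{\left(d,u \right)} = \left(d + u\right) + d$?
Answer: $5041$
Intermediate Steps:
$o{\left(d,u \right)} = u + 2 d$
$n{\left(R \right)} = 10 + 15 \sqrt{R}$ ($n{\left(R \right)} = 10 - 5 \left(- 3 \sqrt{R}\right) = 10 + 15 \sqrt{R}$)
$\left(n{\left(\left(-3\right) \left(-3\right) \right)} + o{\left(5,6 \right)}\right)^{2} = \left(\left(10 + 15 \sqrt{\left(-3\right) \left(-3\right)}\right) + \left(6 + 2 \cdot 5\right)\right)^{2} = \left(\left(10 + 15 \sqrt{9}\right) + \left(6 + 10\right)\right)^{2} = \left(\left(10 + 15 \cdot 3\right) + 16\right)^{2} = \left(\left(10 + 45\right) + 16\right)^{2} = \left(55 + 16\right)^{2} = 71^{2} = 5041$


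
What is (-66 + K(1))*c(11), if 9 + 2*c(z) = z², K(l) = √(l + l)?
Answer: -3696 + 56*√2 ≈ -3616.8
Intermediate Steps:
K(l) = √2*√l (K(l) = √(2*l) = √2*√l)
c(z) = -9/2 + z²/2
(-66 + K(1))*c(11) = (-66 + √2*√1)*(-9/2 + (½)*11²) = (-66 + √2*1)*(-9/2 + (½)*121) = (-66 + √2)*(-9/2 + 121/2) = (-66 + √2)*56 = -3696 + 56*√2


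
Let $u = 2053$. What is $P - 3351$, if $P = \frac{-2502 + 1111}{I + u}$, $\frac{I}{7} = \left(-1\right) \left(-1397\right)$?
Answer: $- \frac{39650423}{11832} \approx -3351.1$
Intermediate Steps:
$I = 9779$ ($I = 7 \left(\left(-1\right) \left(-1397\right)\right) = 7 \cdot 1397 = 9779$)
$P = - \frac{1391}{11832}$ ($P = \frac{-2502 + 1111}{9779 + 2053} = - \frac{1391}{11832} \approx -0.11756$)
$P - 3351 = - \frac{1391}{11832} - 3351 = - \frac{39650423}{11832}$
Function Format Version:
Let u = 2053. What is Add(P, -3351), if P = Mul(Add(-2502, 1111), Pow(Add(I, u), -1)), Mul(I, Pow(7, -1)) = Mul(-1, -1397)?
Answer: Rational(-39650423, 11832) ≈ -3351.1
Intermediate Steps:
I = 9779 (I = Mul(7, Mul(-1, -1397)) = Mul(7, 1397) = 9779)
P = Rational(-1391, 11832) (P = Mul(Add(-2502, 1111), Pow(Add(9779, 2053), -1)) = Mul(-1391, Pow(11832, -1)) = Mul(-1391, Rational(1, 11832)) = Rational(-1391, 11832) ≈ -0.11756)
Add(P, -3351) = Add(Rational(-1391, 11832), -3351) = Rational(-39650423, 11832)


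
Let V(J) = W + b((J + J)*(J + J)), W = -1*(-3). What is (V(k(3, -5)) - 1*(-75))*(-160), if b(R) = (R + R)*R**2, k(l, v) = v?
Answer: -320012480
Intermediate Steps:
W = 3
b(R) = 2*R**3 (b(R) = (2*R)*R**2 = 2*R**3)
V(J) = 3 + 128*J**6 (V(J) = 3 + 2*((J + J)*(J + J))**3 = 3 + 2*((2*J)*(2*J))**3 = 3 + 2*(4*J**2)**3 = 3 + 2*(64*J**6) = 3 + 128*J**6)
(V(k(3, -5)) - 1*(-75))*(-160) = ((3 + 128*(-5)**6) - 1*(-75))*(-160) = ((3 + 128*15625) + 75)*(-160) = ((3 + 2000000) + 75)*(-160) = (2000003 + 75)*(-160) = 2000078*(-160) = -320012480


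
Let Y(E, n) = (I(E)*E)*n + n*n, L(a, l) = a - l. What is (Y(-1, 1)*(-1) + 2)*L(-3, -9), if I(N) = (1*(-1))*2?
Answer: -6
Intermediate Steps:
I(N) = -2 (I(N) = -1*2 = -2)
Y(E, n) = n² - 2*E*n (Y(E, n) = (-2*E)*n + n*n = -2*E*n + n² = n² - 2*E*n)
(Y(-1, 1)*(-1) + 2)*L(-3, -9) = ((1*(1 - 2*(-1)))*(-1) + 2)*(-3 - 1*(-9)) = ((1*(1 + 2))*(-1) + 2)*(-3 + 9) = ((1*3)*(-1) + 2)*6 = (3*(-1) + 2)*6 = (-3 + 2)*6 = -1*6 = -6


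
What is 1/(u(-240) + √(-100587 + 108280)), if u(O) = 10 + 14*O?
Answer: -3350/11214807 - 7*√157/11214807 ≈ -0.00030653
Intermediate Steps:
1/(u(-240) + √(-100587 + 108280)) = 1/((10 + 14*(-240)) + √(-100587 + 108280)) = 1/((10 - 3360) + √7693) = 1/(-3350 + 7*√157)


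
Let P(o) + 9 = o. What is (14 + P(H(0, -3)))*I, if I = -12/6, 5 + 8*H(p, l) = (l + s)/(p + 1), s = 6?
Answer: -19/2 ≈ -9.5000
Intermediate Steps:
H(p, l) = -5/8 + (6 + l)/(8*(1 + p)) (H(p, l) = -5/8 + ((l + 6)/(p + 1))/8 = -5/8 + ((6 + l)/(1 + p))/8 = -5/8 + (6 + l)/(8*(1 + p)))
P(o) = -9 + o
I = -2 (I = -12*1/6 = -2)
(14 + P(H(0, -3)))*I = (14 + (-9 + (1 - 3 - 5*0)/(8*(1 + 0))))*(-2) = (14 + (-9 + (1/8)*(1 - 3 + 0)/1))*(-2) = (14 + (-9 + (1/8)*1*(-2)))*(-2) = (14 + (-9 - 1/4))*(-2) = (14 - 37/4)*(-2) = (19/4)*(-2) = -19/2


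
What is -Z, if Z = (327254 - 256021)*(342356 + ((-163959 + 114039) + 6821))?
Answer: -21316973881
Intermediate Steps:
Z = 21316973881 (Z = 71233*(342356 + (-49920 + 6821)) = 71233*(342356 - 43099) = 71233*299257 = 21316973881)
-Z = -1*21316973881 = -21316973881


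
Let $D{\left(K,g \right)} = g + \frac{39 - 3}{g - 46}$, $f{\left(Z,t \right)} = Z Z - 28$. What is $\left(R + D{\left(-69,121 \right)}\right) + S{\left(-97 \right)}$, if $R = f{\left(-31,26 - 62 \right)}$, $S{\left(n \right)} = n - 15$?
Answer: $\frac{23562}{25} \approx 942.48$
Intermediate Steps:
$f{\left(Z,t \right)} = -28 + Z^{2}$ ($f{\left(Z,t \right)} = Z^{2} - 28 = -28 + Z^{2}$)
$S{\left(n \right)} = -15 + n$
$R = 933$ ($R = -28 + \left(-31\right)^{2} = -28 + 961 = 933$)
$D{\left(K,g \right)} = g + \frac{36}{-46 + g}$
$\left(R + D{\left(-69,121 \right)}\right) + S{\left(-97 \right)} = \left(933 + \frac{36 + 121^{2} - 5566}{-46 + 121}\right) - 112 = \left(933 + \frac{36 + 14641 - 5566}{75}\right) - 112 = \left(933 + \frac{1}{75} \cdot 9111\right) - 112 = \left(933 + \frac{3037}{25}\right) - 112 = \frac{26362}{25} - 112 = \frac{23562}{25}$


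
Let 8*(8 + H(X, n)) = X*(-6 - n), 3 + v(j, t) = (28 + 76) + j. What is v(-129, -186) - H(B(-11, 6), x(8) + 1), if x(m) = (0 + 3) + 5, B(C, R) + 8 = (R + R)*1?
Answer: -25/2 ≈ -12.500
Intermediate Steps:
v(j, t) = 101 + j (v(j, t) = -3 + ((28 + 76) + j) = -3 + (104 + j) = 101 + j)
B(C, R) = -8 + 2*R (B(C, R) = -8 + (R + R)*1 = -8 + (2*R)*1 = -8 + 2*R)
x(m) = 8 (x(m) = 3 + 5 = 8)
H(X, n) = -8 + X*(-6 - n)/8 (H(X, n) = -8 + (X*(-6 - n))/8 = -8 + X*(-6 - n)/8)
v(-129, -186) - H(B(-11, 6), x(8) + 1) = (101 - 129) - (-8 - 3*(-8 + 2*6)/4 - (-8 + 2*6)*(8 + 1)/8) = -28 - (-8 - 3*(-8 + 12)/4 - 1/8*(-8 + 12)*9) = -28 - (-8 - 3/4*4 - 1/8*4*9) = -28 - (-8 - 3 - 9/2) = -28 - 1*(-31/2) = -28 + 31/2 = -25/2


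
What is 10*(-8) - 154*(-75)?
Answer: 11470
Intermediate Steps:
10*(-8) - 154*(-75) = -80 + 11550 = 11470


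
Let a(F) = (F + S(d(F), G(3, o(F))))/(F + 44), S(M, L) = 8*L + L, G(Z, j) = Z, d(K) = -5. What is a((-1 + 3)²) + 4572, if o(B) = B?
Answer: 219487/48 ≈ 4572.6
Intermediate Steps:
S(M, L) = 9*L
a(F) = (27 + F)/(44 + F) (a(F) = (F + 9*3)/(F + 44) = (F + 27)/(44 + F) = (27 + F)/(44 + F))
a((-1 + 3)²) + 4572 = (27 + (-1 + 3)²)/(44 + (-1 + 3)²) + 4572 = (27 + 2²)/(44 + 2²) + 4572 = (27 + 4)/(44 + 4) + 4572 = 31/48 + 4572 = 219487/48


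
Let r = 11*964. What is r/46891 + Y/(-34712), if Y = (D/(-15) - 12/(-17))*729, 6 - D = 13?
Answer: 27880354693/138352833320 ≈ 0.20152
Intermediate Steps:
D = -7 (D = 6 - 1*13 = 6 - 13 = -7)
r = 10604
Y = 72657/85 (Y = (-7/(-15) - 12/(-17))*729 = (-7*(-1/15) - 12*(-1/17))*729 = (7/15 + 12/17)*729 = (299/255)*729 = 72657/85 ≈ 854.79)
r/46891 + Y/(-34712) = 10604/46891 + (72657/85)/(-34712) = 10604*(1/46891) + (72657/85)*(-1/34712) = 10604/46891 - 72657/2950520 = 27880354693/138352833320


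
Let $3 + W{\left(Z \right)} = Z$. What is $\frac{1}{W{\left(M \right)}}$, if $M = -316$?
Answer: $- \frac{1}{319} \approx -0.0031348$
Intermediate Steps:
$W{\left(Z \right)} = -3 + Z$
$\frac{1}{W{\left(M \right)}} = \frac{1}{-3 - 316} = \frac{1}{-319} = - \frac{1}{319}$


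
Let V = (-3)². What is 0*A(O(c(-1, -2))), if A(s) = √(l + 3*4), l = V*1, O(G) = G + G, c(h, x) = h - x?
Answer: 0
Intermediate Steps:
O(G) = 2*G
V = 9
l = 9 (l = 9*1 = 9)
A(s) = √21 (A(s) = √(9 + 3*4) = √(9 + 12) = √21)
0*A(O(c(-1, -2))) = 0*√21 = 0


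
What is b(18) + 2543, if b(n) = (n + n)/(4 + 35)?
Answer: 33071/13 ≈ 2543.9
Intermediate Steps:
b(n) = 2*n/39 (b(n) = (2*n)/39 = (2*n)*(1/39) = 2*n/39)
b(18) + 2543 = (2/39)*18 + 2543 = 12/13 + 2543 = 33071/13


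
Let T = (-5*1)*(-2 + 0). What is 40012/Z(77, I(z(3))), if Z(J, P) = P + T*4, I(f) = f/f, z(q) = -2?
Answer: 40012/41 ≈ 975.90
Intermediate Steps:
T = 10 (T = -5*(-2) = 10)
I(f) = 1
Z(J, P) = 40 + P (Z(J, P) = P + 10*4 = P + 40 = 40 + P)
40012/Z(77, I(z(3))) = 40012/(40 + 1) = 40012/41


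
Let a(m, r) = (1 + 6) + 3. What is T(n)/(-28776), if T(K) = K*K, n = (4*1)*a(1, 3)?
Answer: -200/3597 ≈ -0.055602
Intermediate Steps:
a(m, r) = 10 (a(m, r) = 7 + 3 = 10)
n = 40 (n = (4*1)*10 = 4*10 = 40)
T(K) = K²
T(n)/(-28776) = 40²/(-28776) = 1600*(-1/28776) = -200/3597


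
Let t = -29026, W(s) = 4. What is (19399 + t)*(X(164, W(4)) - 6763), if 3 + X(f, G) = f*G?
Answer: 58820970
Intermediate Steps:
X(f, G) = -3 + G*f (X(f, G) = -3 + f*G = -3 + G*f)
(19399 + t)*(X(164, W(4)) - 6763) = (19399 - 29026)*((-3 + 4*164) - 6763) = -9627*((-3 + 656) - 6763) = -9627*(653 - 6763) = -9627*(-6110) = 58820970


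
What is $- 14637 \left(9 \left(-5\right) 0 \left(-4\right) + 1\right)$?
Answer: $-14637$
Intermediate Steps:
$- 14637 \left(9 \left(-5\right) 0 \left(-4\right) + 1\right) = - 14637 \left(9 \cdot 0 \left(-4\right) + 1\right) = - 14637 \left(9 \cdot 0 + 1\right) = - 14637 \left(0 + 1\right) = \left(-14637\right) 1 = -14637$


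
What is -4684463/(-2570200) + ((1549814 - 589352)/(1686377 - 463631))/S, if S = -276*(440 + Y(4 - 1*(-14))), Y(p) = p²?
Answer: 8387550050748413/4601962957365200 ≈ 1.8226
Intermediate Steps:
S = -210864 (S = -276*(440 + (4 - 1*(-14))²) = -276*(440 + (4 + 14)²) = -276*(440 + 18²) = -276*(440 + 324) = -276*764 = -210864)
-4684463/(-2570200) + ((1549814 - 589352)/(1686377 - 463631))/S = -4684463/(-2570200) + ((1549814 - 589352)/(1686377 - 463631))/(-210864) = -4684463*(-1/2570200) + (960462/1222746)*(-1/210864) = 4684463/2570200 + (960462*(1/1222746))*(-1/210864) = 4684463/2570200 + (160077/203791)*(-1/210864) = 4684463/2570200 - 53359/14324061808 = 8387550050748413/4601962957365200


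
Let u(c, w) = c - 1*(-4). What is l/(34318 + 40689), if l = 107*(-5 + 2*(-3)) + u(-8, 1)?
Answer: -1181/75007 ≈ -0.015745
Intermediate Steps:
u(c, w) = 4 + c (u(c, w) = c + 4 = 4 + c)
l = -1181 (l = 107*(-5 + 2*(-3)) + (4 - 8) = 107*(-5 - 6) - 4 = 107*(-11) - 4 = -1177 - 4 = -1181)
l/(34318 + 40689) = -1181/(34318 + 40689) = -1181/75007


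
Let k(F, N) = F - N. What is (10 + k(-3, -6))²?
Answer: 169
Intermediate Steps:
(10 + k(-3, -6))² = (10 + (-3 - 1*(-6)))² = (10 + (-3 + 6))² = (10 + 3)² = 13² = 169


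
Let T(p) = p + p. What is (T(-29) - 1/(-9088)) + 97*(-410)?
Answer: -361956863/9088 ≈ -39828.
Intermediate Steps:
T(p) = 2*p
(T(-29) - 1/(-9088)) + 97*(-410) = (2*(-29) - 1/(-9088)) + 97*(-410) = (-58 - 1*(-1/9088)) - 39770 = (-58 + 1/9088) - 39770 = -527103/9088 - 39770 = -361956863/9088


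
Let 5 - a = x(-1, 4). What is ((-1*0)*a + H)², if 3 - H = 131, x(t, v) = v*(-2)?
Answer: 16384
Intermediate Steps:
x(t, v) = -2*v
a = 13 (a = 5 - (-2)*4 = 5 - 1*(-8) = 5 + 8 = 13)
H = -128 (H = 3 - 1*131 = 3 - 131 = -128)
((-1*0)*a + H)² = (-1*0*13 - 128)² = (0*13 - 128)² = (0 - 128)² = (-128)² = 16384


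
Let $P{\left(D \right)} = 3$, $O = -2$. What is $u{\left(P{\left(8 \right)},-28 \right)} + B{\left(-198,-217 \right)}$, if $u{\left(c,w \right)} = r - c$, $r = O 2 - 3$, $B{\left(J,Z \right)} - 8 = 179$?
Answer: $177$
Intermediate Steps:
$B{\left(J,Z \right)} = 187$ ($B{\left(J,Z \right)} = 8 + 179 = 187$)
$r = -7$ ($r = \left(-2\right) 2 - 3 = -4 - 3 = -7$)
$u{\left(c,w \right)} = -7 - c$
$u{\left(P{\left(8 \right)},-28 \right)} + B{\left(-198,-217 \right)} = \left(-7 - 3\right) + 187 = -10 + 187 = 177$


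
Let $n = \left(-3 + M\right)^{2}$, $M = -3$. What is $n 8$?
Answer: $288$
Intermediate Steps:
$n = 36$ ($n = \left(-3 - 3\right)^{2} = \left(-6\right)^{2} = 36$)
$n 8 = 36 \cdot 8 = 288$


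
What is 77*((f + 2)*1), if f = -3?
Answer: -77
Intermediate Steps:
77*((f + 2)*1) = 77*((-3 + 2)*1) = 77*(-1*1) = 77*(-1) = -77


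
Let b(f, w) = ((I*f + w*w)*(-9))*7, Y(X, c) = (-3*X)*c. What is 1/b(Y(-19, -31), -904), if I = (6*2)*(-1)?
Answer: -1/52820460 ≈ -1.8932e-8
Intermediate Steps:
I = -12 (I = 12*(-1) = -12)
Y(X, c) = -3*X*c
b(f, w) = -63*w² + 756*f (b(f, w) = ((-12*f + w*w)*(-9))*7 = ((-12*f + w²)*(-9))*7 = ((w² - 12*f)*(-9))*7 = (-9*w² + 108*f)*7 = -63*w² + 756*f)
1/b(Y(-19, -31), -904) = 1/(-63*(-904)² + 756*(-3*(-19)*(-31))) = 1/(-63*817216 + 756*(-1767)) = 1/(-51484608 - 1335852) = 1/(-52820460) = -1/52820460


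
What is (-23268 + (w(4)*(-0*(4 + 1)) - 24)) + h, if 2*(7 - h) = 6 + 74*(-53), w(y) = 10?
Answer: -21327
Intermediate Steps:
h = 1965 (h = 7 - (6 + 74*(-53))/2 = 7 - (6 - 3922)/2 = 7 - ½*(-3916) = 7 + 1958 = 1965)
(-23268 + (w(4)*(-0*(4 + 1)) - 24)) + h = (-23268 + (10*(-0*(4 + 1)) - 24)) + 1965 = (-23268 + (10*(-0*5) - 24)) + 1965 = (-23268 + (10*(-1*0) - 24)) + 1965 = (-23268 + (10*0 - 24)) + 1965 = (-23268 + (0 - 24)) + 1965 = (-23268 - 24) + 1965 = -23292 + 1965 = -21327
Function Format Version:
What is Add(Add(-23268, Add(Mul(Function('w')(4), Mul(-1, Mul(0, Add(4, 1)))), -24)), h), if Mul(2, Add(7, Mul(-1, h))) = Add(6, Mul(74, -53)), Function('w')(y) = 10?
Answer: -21327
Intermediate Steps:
h = 1965 (h = Add(7, Mul(Rational(-1, 2), Add(6, Mul(74, -53)))) = Add(7, Mul(Rational(-1, 2), Add(6, -3922))) = Add(7, Mul(Rational(-1, 2), -3916)) = Add(7, 1958) = 1965)
Add(Add(-23268, Add(Mul(Function('w')(4), Mul(-1, Mul(0, Add(4, 1)))), -24)), h) = Add(Add(-23268, Add(Mul(10, Mul(-1, Mul(0, Add(4, 1)))), -24)), 1965) = Add(Add(-23268, Add(Mul(10, Mul(-1, Mul(0, 5))), -24)), 1965) = Add(Add(-23268, Add(Mul(10, Mul(-1, 0)), -24)), 1965) = Add(Add(-23268, Add(Mul(10, 0), -24)), 1965) = Add(Add(-23268, Add(0, -24)), 1965) = Add(Add(-23268, -24), 1965) = Add(-23292, 1965) = -21327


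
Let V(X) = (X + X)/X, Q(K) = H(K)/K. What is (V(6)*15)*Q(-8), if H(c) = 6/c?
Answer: 45/16 ≈ 2.8125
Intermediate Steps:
Q(K) = 6/K² (Q(K) = (6/K)/K = 6/K²)
V(X) = 2 (V(X) = (2*X)/X = 2)
(V(6)*15)*Q(-8) = (2*15)*(6/(-8)²) = 30*(6*(1/64)) = 30*(3/32) = 45/16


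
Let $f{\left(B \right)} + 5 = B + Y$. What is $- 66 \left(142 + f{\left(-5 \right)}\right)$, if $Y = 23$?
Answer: $-10230$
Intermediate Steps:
$f{\left(B \right)} = 18 + B$ ($f{\left(B \right)} = -5 + \left(B + 23\right) = -5 + \left(23 + B\right) = 18 + B$)
$- 66 \left(142 + f{\left(-5 \right)}\right) = - 66 \left(142 + \left(18 - 5\right)\right) = - 66 \left(142 + 13\right) = \left(-66\right) 155 = -10230$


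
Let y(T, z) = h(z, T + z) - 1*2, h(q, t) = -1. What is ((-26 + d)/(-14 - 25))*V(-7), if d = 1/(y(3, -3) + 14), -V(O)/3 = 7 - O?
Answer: -3990/143 ≈ -27.902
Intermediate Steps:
V(O) = -21 + 3*O (V(O) = -3*(7 - O) = -21 + 3*O)
y(T, z) = -3 (y(T, z) = -1 - 1*2 = -1 - 2 = -3)
d = 1/11 (d = 1/(-3 + 14) = 1/11 ≈ 0.090909)
((-26 + d)/(-14 - 25))*V(-7) = ((-26 + 1/11)/(-14 - 25))*(-21 + 3*(-7)) = (-285/11/(-39))*(-21 - 21) = -285/11*(-1/39)*(-42) = (95/143)*(-42) = -3990/143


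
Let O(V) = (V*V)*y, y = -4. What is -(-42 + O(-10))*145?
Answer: 64090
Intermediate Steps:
O(V) = -4*V² (O(V) = (V*V)*(-4) = V²*(-4) = -4*V²)
-(-42 + O(-10))*145 = -(-42 - 4*(-10)²)*145 = -(-42 - 4*100)*145 = -(-42 - 400)*145 = -(-442)*145 = -1*(-64090) = 64090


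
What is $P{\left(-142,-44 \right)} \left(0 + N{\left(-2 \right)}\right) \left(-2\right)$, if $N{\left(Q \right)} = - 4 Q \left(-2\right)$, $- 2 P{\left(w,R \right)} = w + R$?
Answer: $2976$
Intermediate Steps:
$P{\left(w,R \right)} = - \frac{R}{2} - \frac{w}{2}$ ($P{\left(w,R \right)} = - \frac{w + R}{2} = - \frac{R + w}{2} = - \frac{R}{2} - \frac{w}{2}$)
$N{\left(Q \right)} = 8 Q$
$P{\left(-142,-44 \right)} \left(0 + N{\left(-2 \right)}\right) \left(-2\right) = \left(\left(- \frac{1}{2}\right) \left(-44\right) - -71\right) \left(0 + 8 \left(-2\right)\right) \left(-2\right) = \left(22 + 71\right) \left(0 - 16\right) \left(-2\right) = 93 \left(\left(-16\right) \left(-2\right)\right) = 93 \cdot 32 = 2976$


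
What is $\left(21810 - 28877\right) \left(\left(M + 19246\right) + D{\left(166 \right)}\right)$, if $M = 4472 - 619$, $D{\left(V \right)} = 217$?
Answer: $-164774172$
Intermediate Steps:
$M = 3853$
$\left(21810 - 28877\right) \left(\left(M + 19246\right) + D{\left(166 \right)}\right) = \left(21810 - 28877\right) \left(\left(3853 + 19246\right) + 217\right) = - 7067 \left(23099 + 217\right) = \left(-7067\right) 23316 = -164774172$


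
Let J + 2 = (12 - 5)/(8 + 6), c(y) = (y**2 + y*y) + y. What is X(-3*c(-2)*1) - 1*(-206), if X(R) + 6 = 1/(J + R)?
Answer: 7798/39 ≈ 199.95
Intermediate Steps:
c(y) = y + 2*y**2 (c(y) = (y**2 + y**2) + y = 2*y**2 + y = y + 2*y**2)
J = -3/2 (J = -2 + (12 - 5)/(8 + 6) = -2 + 7/14 = -2 + 7*(1/14) = -2 + 1/2 = -3/2 ≈ -1.5000)
X(R) = -6 + 1/(-3/2 + R)
X(-3*c(-2)*1) - 1*(-206) = 4*(5 - 3*(-(-6)*(1 + 2*(-2))))/(-3 + 2*(-(-6)*(1 + 2*(-2))*1)) - 1*(-206) = 4*(5 - 3*(-(-6)*(1 - 4)))/(-3 + 2*(-(-6)*(1 - 4)*1)) + 206 = 4*(5 - 3*(-(-6)*(-3)))/(-3 + 2*(-(-6)*(-3)*1)) + 206 = 4*(5 - 3*(-3*6))/(-3 + 2*(-3*6*1)) + 206 = 4*(5 - (-54))/(-3 + 2*(-18*1)) + 206 = 4*(5 - 3*(-18))/(-3 + 2*(-18)) + 206 = 4*(5 + 54)/(-3 - 36) + 206 = 4*59/(-39) + 206 = 4*(-1/39)*59 + 206 = -236/39 + 206 = 7798/39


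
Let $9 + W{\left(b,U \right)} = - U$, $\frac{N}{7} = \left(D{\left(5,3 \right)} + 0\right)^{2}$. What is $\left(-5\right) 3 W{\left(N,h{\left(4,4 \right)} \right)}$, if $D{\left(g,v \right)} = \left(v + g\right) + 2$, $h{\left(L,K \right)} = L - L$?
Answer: $135$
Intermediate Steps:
$h{\left(L,K \right)} = 0$
$D{\left(g,v \right)} = 2 + g + v$ ($D{\left(g,v \right)} = \left(g + v\right) + 2 = 2 + g + v$)
$N = 700$ ($N = 7 \left(\left(2 + 5 + 3\right) + 0\right)^{2} = 7 \left(10 + 0\right)^{2} = 7 \cdot 10^{2} = 7 \cdot 100 = 700$)
$W{\left(b,U \right)} = -9 - U$
$\left(-5\right) 3 W{\left(N,h{\left(4,4 \right)} \right)} = \left(-5\right) 3 \left(-9 - 0\right) = - 15 \left(-9 + 0\right) = \left(-15\right) \left(-9\right) = 135$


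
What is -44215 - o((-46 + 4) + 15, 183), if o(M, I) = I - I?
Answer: -44215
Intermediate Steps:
o(M, I) = 0
-44215 - o((-46 + 4) + 15, 183) = -44215 - 1*0 = -44215 + 0 = -44215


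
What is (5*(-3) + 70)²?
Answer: 3025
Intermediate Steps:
(5*(-3) + 70)² = (-15 + 70)² = 55² = 3025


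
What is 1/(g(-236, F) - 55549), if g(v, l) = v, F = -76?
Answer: -1/55785 ≈ -1.7926e-5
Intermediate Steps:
1/(g(-236, F) - 55549) = 1/(-236 - 55549) = 1/(-55785) = -1/55785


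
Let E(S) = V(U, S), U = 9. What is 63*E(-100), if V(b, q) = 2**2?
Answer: 252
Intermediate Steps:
V(b, q) = 4
E(S) = 4
63*E(-100) = 63*4 = 252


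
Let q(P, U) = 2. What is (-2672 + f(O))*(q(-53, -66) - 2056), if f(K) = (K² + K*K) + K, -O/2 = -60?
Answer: -53913392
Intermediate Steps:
O = 120 (O = -2*(-60) = 120)
f(K) = K + 2*K² (f(K) = (K² + K²) + K = 2*K² + K = K + 2*K²)
(-2672 + f(O))*(q(-53, -66) - 2056) = (-2672 + 120*(1 + 2*120))*(2 - 2056) = (-2672 + 120*(1 + 240))*(-2054) = (-2672 + 120*241)*(-2054) = (-2672 + 28920)*(-2054) = 26248*(-2054) = -53913392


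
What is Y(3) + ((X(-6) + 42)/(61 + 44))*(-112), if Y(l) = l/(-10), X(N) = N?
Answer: -387/10 ≈ -38.700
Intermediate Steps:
Y(l) = -l/10 (Y(l) = l*(-⅒) = -l/10)
Y(3) + ((X(-6) + 42)/(61 + 44))*(-112) = -⅒*3 + ((-6 + 42)/(61 + 44))*(-112) = -3/10 + (36/105)*(-112) = -3/10 + (36*(1/105))*(-112) = -3/10 + (12/35)*(-112) = -3/10 - 192/5 = -387/10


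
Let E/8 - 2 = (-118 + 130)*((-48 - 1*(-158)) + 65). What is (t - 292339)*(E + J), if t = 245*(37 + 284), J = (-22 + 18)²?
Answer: -3596897408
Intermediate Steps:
J = 16 (J = (-4)² = 16)
t = 78645 (t = 245*321 = 78645)
E = 16816 (E = 16 + 8*((-118 + 130)*((-48 - 1*(-158)) + 65)) = 16 + 8*(12*((-48 + 158) + 65)) = 16 + 8*(12*(110 + 65)) = 16 + 8*(12*175) = 16 + 8*2100 = 16 + 16800 = 16816)
(t - 292339)*(E + J) = (78645 - 292339)*(16816 + 16) = -213694*16832 = -3596897408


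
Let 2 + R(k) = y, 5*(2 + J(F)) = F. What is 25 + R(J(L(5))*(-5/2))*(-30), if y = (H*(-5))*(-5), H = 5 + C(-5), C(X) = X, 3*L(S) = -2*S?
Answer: 85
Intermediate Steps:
L(S) = -2*S/3 (L(S) = (-2*S)/3 = -2*S/3)
J(F) = -2 + F/5
H = 0 (H = 5 - 5 = 0)
y = 0 (y = (0*(-5))*(-5) = 0*(-5) = 0)
R(k) = -2 (R(k) = -2 + 0 = -2)
25 + R(J(L(5))*(-5/2))*(-30) = 25 - 2*(-30) = 25 + 60 = 85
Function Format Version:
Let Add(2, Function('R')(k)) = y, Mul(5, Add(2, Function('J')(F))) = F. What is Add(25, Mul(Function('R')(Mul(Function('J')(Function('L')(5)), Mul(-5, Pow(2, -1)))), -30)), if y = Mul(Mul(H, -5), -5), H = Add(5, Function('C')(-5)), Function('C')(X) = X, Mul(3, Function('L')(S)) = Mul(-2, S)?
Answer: 85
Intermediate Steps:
Function('L')(S) = Mul(Rational(-2, 3), S) (Function('L')(S) = Mul(Rational(1, 3), Mul(-2, S)) = Mul(Rational(-2, 3), S))
Function('J')(F) = Add(-2, Mul(Rational(1, 5), F))
H = 0 (H = Add(5, -5) = 0)
y = 0 (y = Mul(Mul(0, -5), -5) = Mul(0, -5) = 0)
Function('R')(k) = -2 (Function('R')(k) = Add(-2, 0) = -2)
Add(25, Mul(Function('R')(Mul(Function('J')(Function('L')(5)), Mul(-5, Pow(2, -1)))), -30)) = Add(25, Mul(-2, -30)) = Add(25, 60) = 85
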